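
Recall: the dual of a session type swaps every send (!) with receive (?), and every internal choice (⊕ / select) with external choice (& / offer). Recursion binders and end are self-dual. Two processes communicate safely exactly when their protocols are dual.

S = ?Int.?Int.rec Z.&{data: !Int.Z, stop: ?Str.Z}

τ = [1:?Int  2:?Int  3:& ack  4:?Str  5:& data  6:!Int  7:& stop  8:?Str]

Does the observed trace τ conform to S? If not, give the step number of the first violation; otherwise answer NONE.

3

@1 ?Int  ok  cont: ?Int.rec Z.…
@2 ?Int  ok  cont: rec Z.…
@3 got & ack, protocol expects & data or & stop  ✗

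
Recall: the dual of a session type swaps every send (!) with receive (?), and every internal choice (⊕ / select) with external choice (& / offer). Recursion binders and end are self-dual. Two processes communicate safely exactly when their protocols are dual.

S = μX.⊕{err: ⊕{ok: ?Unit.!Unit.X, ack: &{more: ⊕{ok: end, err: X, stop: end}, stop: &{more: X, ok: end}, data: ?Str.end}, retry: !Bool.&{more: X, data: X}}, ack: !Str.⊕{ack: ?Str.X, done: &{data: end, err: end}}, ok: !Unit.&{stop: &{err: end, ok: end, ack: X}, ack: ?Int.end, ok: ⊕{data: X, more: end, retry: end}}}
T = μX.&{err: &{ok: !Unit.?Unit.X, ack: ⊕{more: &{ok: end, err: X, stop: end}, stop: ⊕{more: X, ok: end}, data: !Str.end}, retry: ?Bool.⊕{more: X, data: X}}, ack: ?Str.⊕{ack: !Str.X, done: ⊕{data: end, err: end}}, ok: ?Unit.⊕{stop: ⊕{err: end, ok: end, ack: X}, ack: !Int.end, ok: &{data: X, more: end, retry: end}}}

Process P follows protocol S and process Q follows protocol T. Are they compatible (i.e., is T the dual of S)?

NO

μX | μX  ok (μ self-dual)
  ⊕{err,ack,ok} | &{err,ack,ok}  ok label sets agree
    [err]
      ⊕{ok,ack,retry} | &{ok,ack,retry}  ok label sets agree
        [ok]
          ?Unit | !Unit  ok
            !Unit | ?Unit  ok
              X | X  ok
        [ack]
          &{more,stop,data} | ⊕{more,stop,data}  ok label sets agree
            [more]
              ⊕{ok,err,stop} | &{ok,err,stop}  ok label sets agree
                [ok]
                  end | end  ok
                [err]
                  X | X  ok
                [stop]
                  end | end  ok
            [stop]
              &{more,ok} | ⊕{more,ok}  ok label sets agree
                [more]
                  X | X  ok
                [ok]
                  end | end  ok
            [data]
              ?Str | !Str  ok
                end | end  ok
        [retry]
          !Bool | ?Bool  ok
            &{more,data} | ⊕{more,data}  ok label sets agree
              [more]
                X | X  ok
              [data]
                X | X  ok
    [ack]
      !Str | ?Str  ok
        ⊕{ack,done} | ⊕{ack,done}  ✗ choice polarity not flipped — not dual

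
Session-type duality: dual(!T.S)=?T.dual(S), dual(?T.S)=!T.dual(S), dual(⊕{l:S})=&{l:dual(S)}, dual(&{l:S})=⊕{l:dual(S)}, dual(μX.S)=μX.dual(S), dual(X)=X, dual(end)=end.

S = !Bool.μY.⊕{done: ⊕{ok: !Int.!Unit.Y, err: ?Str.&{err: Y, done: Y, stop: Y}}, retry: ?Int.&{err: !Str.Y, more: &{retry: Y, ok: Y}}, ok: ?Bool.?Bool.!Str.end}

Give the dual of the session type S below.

!Bool = ?Bool
  μY = μY  (μ self-dual)
    ⊕{done,retry,ok} = &{done,retry,ok}  (internal→external)
      [done]
        ⊕{ok,err} = &{ok,err}  (internal→external)
          [ok]
            !Int = ?Int
              !Unit = ?Unit
                Y ↦ Y
          [err]
            ?Str = !Str
              &{err,done,stop} = ⊕{err,done,stop}  (&→⊕)
                [err]
                  Y ↦ Y
                [done]
                  Y ↦ Y
                [stop]
                  Y ↦ Y
      [retry]
        ?Int = !Int
          &{err,more} = ⊕{err,more}  (&→⊕)
            [err]
              !Str = ?Str
                Y ↦ Y
            [more]
              &{retry,ok} = ⊕{retry,ok}  (&→⊕)
                [retry]
                  Y ↦ Y
                [ok]
                  Y ↦ Y
      [ok]
        ?Bool = !Bool
          ?Bool = !Bool
            !Str = ?Str
              end ↦ end

?Bool.μY.&{done: &{ok: ?Int.?Unit.Y, err: !Str.⊕{err: Y, done: Y, stop: Y}}, retry: !Int.⊕{err: ?Str.Y, more: ⊕{retry: Y, ok: Y}}, ok: !Bool.!Bool.?Str.end}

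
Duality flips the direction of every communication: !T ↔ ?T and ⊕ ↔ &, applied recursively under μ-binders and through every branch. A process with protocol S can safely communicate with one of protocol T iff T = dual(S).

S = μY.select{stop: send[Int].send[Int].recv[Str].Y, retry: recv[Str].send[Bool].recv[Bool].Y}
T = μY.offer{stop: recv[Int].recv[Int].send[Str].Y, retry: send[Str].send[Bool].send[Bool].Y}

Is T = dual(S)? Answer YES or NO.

μY vs μY  match (rec unchanged)
  select{stop,retry} vs offer{stop,retry}  match label sets agree
    case stop:
      send[Int] vs recv[Int]  match
        send[Int] vs recv[Int]  match
          recv[Str] vs send[Str]  match
            Y vs Y  match
    case retry:
      recv[Str] vs send[Str]  match
        send[Bool] vs send[Bool]  ✗ same direction on both sides — not dual

NO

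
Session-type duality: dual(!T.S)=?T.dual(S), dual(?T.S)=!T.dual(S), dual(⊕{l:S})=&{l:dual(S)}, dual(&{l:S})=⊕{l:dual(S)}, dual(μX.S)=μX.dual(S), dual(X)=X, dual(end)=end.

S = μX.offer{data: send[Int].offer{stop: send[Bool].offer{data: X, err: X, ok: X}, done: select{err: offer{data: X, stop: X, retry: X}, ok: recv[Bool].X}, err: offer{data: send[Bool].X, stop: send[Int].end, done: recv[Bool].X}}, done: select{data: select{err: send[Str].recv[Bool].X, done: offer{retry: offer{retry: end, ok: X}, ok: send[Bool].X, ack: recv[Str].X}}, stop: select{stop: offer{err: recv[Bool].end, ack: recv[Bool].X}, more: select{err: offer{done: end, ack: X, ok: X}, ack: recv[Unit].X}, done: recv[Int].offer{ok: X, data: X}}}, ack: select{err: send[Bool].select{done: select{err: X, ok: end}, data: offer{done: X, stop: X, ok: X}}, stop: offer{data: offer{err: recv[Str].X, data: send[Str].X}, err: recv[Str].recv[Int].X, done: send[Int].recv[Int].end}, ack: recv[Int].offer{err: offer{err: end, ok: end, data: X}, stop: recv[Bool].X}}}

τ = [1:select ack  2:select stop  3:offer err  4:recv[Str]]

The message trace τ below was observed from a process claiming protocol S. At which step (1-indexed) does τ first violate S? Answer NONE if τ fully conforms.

@1 got select ack, protocol expects offer data or offer done or offer ack  ✗

1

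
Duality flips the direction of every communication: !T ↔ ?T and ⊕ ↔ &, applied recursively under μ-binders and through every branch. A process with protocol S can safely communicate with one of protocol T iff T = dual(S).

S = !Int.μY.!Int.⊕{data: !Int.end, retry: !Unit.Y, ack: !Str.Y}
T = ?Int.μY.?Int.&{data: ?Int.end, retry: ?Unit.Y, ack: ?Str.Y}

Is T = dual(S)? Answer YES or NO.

YES

!Int ‖ ?Int  match
  μY ‖ μY  match (binder kept)
    !Int ‖ ?Int  match
      ⊕{data,retry,ack} ‖ &{data,retry,ack}  match label sets agree
        case data:
          !Int ‖ ?Int  match
            end ‖ end  match
        case retry:
          !Unit ‖ ?Unit  match
            Y ‖ Y  match
        case ack:
          !Str ‖ ?Str  match
            Y ‖ Y  match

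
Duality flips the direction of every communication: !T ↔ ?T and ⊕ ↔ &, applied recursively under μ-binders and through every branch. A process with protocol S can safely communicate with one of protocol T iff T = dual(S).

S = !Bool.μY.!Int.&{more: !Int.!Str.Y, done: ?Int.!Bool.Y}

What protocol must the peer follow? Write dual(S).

?Bool.μY.?Int.⊕{more: ?Int.?Str.Y, done: !Int.?Bool.Y}

!Bool ↦ ?Bool
  μY ↦ μY  (binder kept)
    !Int ↦ ?Int
      &{more,done} ↦ ⊕{more,done}  (external→internal)
        case more:
          !Int ↦ ?Int
            !Str ↦ ?Str
              Y self-dual
        case done:
          ?Int ↦ !Int
            !Bool ↦ ?Bool
              Y self-dual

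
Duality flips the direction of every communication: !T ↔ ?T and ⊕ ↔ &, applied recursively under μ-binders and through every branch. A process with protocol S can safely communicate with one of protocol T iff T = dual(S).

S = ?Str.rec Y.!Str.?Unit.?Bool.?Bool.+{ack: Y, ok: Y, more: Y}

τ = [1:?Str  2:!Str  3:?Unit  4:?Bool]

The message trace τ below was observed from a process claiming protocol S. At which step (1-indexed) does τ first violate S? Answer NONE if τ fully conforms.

NONE

step 1: ?Str  ok  now at rec Y.…
step 2: !Str  ok  now at ?Unit.?Bool.?Bool.+{ack: rec Y.…, ok: rec Y.…, more: rec Y.…}
step 3: ?Unit  ok  now at ?Bool.?Bool.+{ack: rec Y.…, ok: rec Y.…, more: rec Y.…}
step 4: ?Bool  ok  now at ?Bool.+{ack: rec Y.…, ok: rec Y.…, more: rec Y.…}
trace exhausted — no violation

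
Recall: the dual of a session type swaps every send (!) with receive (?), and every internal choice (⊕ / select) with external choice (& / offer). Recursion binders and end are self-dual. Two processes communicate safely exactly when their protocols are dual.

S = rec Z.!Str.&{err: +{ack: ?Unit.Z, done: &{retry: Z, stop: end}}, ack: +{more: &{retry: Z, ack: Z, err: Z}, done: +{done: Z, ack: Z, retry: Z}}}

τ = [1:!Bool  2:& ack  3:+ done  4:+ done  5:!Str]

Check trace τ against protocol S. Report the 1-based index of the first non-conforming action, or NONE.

[1] got !Bool, protocol expects !Str  ✗

1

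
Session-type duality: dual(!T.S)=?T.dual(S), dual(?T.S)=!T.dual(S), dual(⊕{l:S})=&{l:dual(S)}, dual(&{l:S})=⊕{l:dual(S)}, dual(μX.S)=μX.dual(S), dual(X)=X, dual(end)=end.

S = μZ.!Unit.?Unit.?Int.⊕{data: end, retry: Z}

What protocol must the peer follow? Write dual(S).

μZ.?Unit.!Unit.!Int.&{data: end, retry: Z}

μZ ↦ μZ  (rec unchanged)
  !Unit ↦ ?Unit
    ?Unit ↦ !Unit
      ?Int ↦ !Int
        ⊕{data,retry} ↦ &{data,retry}  (select→offer)
          [data]
            end ↦ end
          [retry]
            Z ↦ Z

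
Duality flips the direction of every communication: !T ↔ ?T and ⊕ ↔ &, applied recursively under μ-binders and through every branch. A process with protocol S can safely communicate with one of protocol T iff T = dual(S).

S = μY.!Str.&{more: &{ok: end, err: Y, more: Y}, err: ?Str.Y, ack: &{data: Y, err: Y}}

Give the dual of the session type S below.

μY.?Str.⊕{more: ⊕{ok: end, err: Y, more: Y}, err: !Str.Y, ack: ⊕{data: Y, err: Y}}

μY → μY  (rec unchanged)
  !Str → ?Str
    &{more,err,ack} → ⊕{more,err,ack}  (offer→select)
      [more]
        &{ok,err,more} → ⊕{ok,err,more}  (offer→select)
          [ok]
            dual(end) = end
          [err]
            dual(Y) = Y
          [more]
            dual(Y) = Y
      [err]
        ?Str → !Str
          dual(Y) = Y
      [ack]
        &{data,err} → ⊕{data,err}  (offer→select)
          [data]
            dual(Y) = Y
          [err]
            dual(Y) = Y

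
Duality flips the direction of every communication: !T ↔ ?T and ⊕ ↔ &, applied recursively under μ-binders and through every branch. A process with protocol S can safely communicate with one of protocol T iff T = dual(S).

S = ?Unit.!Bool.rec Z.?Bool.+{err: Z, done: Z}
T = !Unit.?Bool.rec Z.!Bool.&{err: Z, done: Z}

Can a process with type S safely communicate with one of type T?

YES

?Unit ‖ !Unit  match
  !Bool ‖ ?Bool  match
    rec Z ‖ rec Z  match (μ self-dual)
      ?Bool ‖ !Bool  match
        +{err,done} ‖ &{err,done}  match labels match
          [err]
            Z ‖ Z  match
          [done]
            Z ‖ Z  match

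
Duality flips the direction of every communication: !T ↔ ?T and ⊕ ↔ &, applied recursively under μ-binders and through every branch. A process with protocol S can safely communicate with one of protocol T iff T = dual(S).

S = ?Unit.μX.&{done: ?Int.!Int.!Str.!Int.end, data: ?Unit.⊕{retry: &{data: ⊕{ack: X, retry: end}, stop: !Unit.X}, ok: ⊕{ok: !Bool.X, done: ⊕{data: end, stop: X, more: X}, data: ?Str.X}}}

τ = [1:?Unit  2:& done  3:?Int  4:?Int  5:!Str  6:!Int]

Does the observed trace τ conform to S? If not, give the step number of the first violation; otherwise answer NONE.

step 1: ?Unit  ok  cont: μX.…
step 2: & done  ok  cont: ?Int.!Int.!Str.!Int.end
step 3: ?Int  ok  cont: !Int.!Str.!Int.end
step 4: got ?Int, protocol expects !Int  ✗

4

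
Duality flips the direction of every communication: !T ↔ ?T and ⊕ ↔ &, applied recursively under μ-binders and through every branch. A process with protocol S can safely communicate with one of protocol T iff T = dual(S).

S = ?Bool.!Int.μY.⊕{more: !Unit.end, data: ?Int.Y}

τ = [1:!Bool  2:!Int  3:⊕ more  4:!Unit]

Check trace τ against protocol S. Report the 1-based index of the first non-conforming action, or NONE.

1

@1 got !Bool, protocol expects ?Bool  ✗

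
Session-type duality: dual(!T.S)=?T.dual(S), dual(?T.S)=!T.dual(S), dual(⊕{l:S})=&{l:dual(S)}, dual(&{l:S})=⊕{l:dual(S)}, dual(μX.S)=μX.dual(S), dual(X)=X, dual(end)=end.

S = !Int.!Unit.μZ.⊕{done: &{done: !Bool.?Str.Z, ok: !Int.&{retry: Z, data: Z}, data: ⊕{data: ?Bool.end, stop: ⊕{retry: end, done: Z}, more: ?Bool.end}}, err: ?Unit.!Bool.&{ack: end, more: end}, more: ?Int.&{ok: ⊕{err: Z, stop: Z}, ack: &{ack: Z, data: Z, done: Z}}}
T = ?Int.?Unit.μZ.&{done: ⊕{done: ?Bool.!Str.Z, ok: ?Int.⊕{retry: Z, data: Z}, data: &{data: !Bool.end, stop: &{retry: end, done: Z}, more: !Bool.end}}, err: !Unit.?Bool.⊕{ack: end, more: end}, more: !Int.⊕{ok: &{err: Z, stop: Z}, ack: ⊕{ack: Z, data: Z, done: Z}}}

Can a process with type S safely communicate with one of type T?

YES

!Int ‖ ?Int  ✓
  !Unit ‖ ?Unit  ✓
    μZ ‖ μZ  ✓ (μ self-dual)
      ⊕{done,err,more} ‖ &{done,err,more}  ✓ label sets agree
        case done:
          &{done,ok,data} ‖ ⊕{done,ok,data}  ✓ label sets agree
            case done:
              !Bool ‖ ?Bool  ✓
                ?Str ‖ !Str  ✓
                  Z ‖ Z  ✓
            case ok:
              !Int ‖ ?Int  ✓
                &{retry,data} ‖ ⊕{retry,data}  ✓ label sets agree
                  case retry:
                    Z ‖ Z  ✓
                  case data:
                    Z ‖ Z  ✓
            case data:
              ⊕{data,stop,more} ‖ &{data,stop,more}  ✓ label sets agree
                case data:
                  ?Bool ‖ !Bool  ✓
                    end ‖ end  ✓
                case stop:
                  ⊕{retry,done} ‖ &{retry,done}  ✓ label sets agree
                    case retry:
                      end ‖ end  ✓
                    case done:
                      Z ‖ Z  ✓
                case more:
                  ?Bool ‖ !Bool  ✓
                    end ‖ end  ✓
        case err:
          ?Unit ‖ !Unit  ✓
            !Bool ‖ ?Bool  ✓
              &{ack,more} ‖ ⊕{ack,more}  ✓ label sets agree
                case ack:
                  end ‖ end  ✓
                case more:
                  end ‖ end  ✓
        case more:
          ?Int ‖ !Int  ✓
            &{ok,ack} ‖ ⊕{ok,ack}  ✓ label sets agree
              case ok:
                ⊕{err,stop} ‖ &{err,stop}  ✓ label sets agree
                  case err:
                    Z ‖ Z  ✓
                  case stop:
                    Z ‖ Z  ✓
              case ack:
                &{ack,data,done} ‖ ⊕{ack,data,done}  ✓ label sets agree
                  case ack:
                    Z ‖ Z  ✓
                  case data:
                    Z ‖ Z  ✓
                  case done:
                    Z ‖ Z  ✓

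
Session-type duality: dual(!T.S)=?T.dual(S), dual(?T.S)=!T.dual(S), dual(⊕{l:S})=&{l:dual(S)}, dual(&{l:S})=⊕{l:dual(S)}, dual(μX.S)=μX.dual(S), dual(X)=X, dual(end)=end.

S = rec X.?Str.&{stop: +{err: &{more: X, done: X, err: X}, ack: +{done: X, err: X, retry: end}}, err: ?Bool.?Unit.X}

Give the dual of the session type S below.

rec X.!Str.+{stop: &{err: +{more: X, done: X, err: X}, ack: &{done: X, err: X, retry: end}}, err: !Bool.!Unit.X}

rec X ↦ rec X  (binder kept)
  ?Str ↦ !Str
    &{stop,err} ↦ +{stop,err}  (offer→select)
      [stop]
        +{err,ack} ↦ &{err,ack}  (select→offer)
          [err]
            &{more,done,err} ↦ +{more,done,err}  (offer→select)
              [more]
                X self-dual
              [done]
                X self-dual
              [err]
                X self-dual
          [ack]
            +{done,err,retry} ↦ &{done,err,retry}  (select→offer)
              [done]
                X self-dual
              [err]
                X self-dual
              [retry]
                end self-dual
      [err]
        ?Bool ↦ !Bool
          ?Unit ↦ !Unit
            X self-dual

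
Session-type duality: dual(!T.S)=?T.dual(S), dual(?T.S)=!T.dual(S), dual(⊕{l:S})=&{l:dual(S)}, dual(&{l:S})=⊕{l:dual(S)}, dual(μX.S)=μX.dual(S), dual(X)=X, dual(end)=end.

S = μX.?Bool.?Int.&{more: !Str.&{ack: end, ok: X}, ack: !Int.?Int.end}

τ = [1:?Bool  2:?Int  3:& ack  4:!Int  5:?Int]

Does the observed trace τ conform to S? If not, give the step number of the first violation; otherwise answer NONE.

NONE

[1] ?Bool  ok  state: ?Int.&{more: !Str.&{ack: end, ok: μX.…}, ack: !Int.?Int.end}
[2] ?Int  ok  state: &{more: !Str.&{ack: end, ok: μX.…}, ack: !Int.?Int.end}
[3] & ack  ok  state: !Int.?Int.end
[4] !Int  ok  state: ?Int.end
[5] ?Int  ok  state: end
all 5 steps conform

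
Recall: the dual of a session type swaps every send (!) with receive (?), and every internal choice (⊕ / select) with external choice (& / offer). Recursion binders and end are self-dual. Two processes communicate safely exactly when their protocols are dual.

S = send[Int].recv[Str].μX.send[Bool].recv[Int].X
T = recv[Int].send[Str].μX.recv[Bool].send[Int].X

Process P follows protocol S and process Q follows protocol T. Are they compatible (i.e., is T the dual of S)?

send[Int] vs recv[Int]  match
  recv[Str] vs send[Str]  match
    μX vs μX  match (binder kept)
      send[Bool] vs recv[Bool]  match
        recv[Int] vs send[Int]  match
          X vs X  match

YES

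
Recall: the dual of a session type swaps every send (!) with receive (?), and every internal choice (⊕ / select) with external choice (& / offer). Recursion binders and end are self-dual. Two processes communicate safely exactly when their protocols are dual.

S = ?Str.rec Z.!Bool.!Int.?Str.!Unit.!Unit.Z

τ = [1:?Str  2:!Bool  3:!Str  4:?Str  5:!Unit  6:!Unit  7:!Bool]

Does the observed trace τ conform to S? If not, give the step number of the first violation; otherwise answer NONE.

3

step 1: ?Str  match  now at rec Z.…
step 2: !Bool  match  now at !Int.?Str.!Unit.!Unit.rec Z.…
step 3: got !Str, protocol expects !Int  ✗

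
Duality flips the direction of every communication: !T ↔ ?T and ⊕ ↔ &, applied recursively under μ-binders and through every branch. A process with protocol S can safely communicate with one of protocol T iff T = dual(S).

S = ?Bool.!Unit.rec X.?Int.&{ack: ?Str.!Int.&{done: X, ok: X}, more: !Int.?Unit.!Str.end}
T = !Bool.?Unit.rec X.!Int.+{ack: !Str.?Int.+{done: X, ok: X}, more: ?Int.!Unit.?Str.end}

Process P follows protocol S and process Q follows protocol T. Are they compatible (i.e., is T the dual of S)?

YES

?Bool vs !Bool  ✓
  !Unit vs ?Unit  ✓
    rec X vs rec X  ✓ (μ self-dual)
      ?Int vs !Int  ✓
        &{ack,more} vs +{ack,more}  ✓ labels match
          case ack:
            ?Str vs !Str  ✓
              !Int vs ?Int  ✓
                &{done,ok} vs +{done,ok}  ✓ labels match
                  case done:
                    X vs X  ✓
                  case ok:
                    X vs X  ✓
          case more:
            !Int vs ?Int  ✓
              ?Unit vs !Unit  ✓
                !Str vs ?Str  ✓
                  end vs end  ✓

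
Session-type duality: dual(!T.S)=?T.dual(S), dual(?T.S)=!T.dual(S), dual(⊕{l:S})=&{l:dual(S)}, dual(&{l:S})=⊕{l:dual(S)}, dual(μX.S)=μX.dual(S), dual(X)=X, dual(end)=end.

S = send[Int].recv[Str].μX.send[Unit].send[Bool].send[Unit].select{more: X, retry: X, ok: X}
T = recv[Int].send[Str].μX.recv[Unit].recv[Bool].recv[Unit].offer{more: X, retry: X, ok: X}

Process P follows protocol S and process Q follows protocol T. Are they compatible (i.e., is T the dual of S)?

YES

send[Int] vs recv[Int]  ok
  recv[Str] vs send[Str]  ok
    μX vs μX  ok (rec unchanged)
      send[Unit] vs recv[Unit]  ok
        send[Bool] vs recv[Bool]  ok
          send[Unit] vs recv[Unit]  ok
            select{more,retry,ok} vs offer{more,retry,ok}  ok same labels
              [more]
                X vs X  ok
              [retry]
                X vs X  ok
              [ok]
                X vs X  ok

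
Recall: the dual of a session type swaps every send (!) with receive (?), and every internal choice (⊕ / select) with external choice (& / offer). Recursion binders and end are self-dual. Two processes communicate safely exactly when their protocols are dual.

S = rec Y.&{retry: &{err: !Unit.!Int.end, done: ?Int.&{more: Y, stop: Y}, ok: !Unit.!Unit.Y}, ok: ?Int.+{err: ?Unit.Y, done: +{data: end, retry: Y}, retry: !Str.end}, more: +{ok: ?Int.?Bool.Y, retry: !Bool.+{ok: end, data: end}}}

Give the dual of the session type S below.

rec Y.+{retry: +{err: ?Unit.?Int.end, done: !Int.+{more: Y, stop: Y}, ok: ?Unit.?Unit.Y}, ok: !Int.&{err: !Unit.Y, done: &{data: end, retry: Y}, retry: ?Str.end}, more: &{ok: !Int.!Bool.Y, retry: ?Bool.&{ok: end, data: end}}}

rec Y ↦ rec Y  (μ self-dual)
  &{retry,ok,more} ↦ +{retry,ok,more}  (&→⊕)
    • retry:
      &{err,done,ok} ↦ +{err,done,ok}  (&→⊕)
        • err:
          !Unit ↦ ?Unit
            !Int ↦ ?Int
              end self-dual
        • done:
          ?Int ↦ !Int
            &{more,stop} ↦ +{more,stop}  (&→⊕)
              • more:
                Y self-dual
              • stop:
                Y self-dual
        • ok:
          !Unit ↦ ?Unit
            !Unit ↦ ?Unit
              Y self-dual
    • ok:
      ?Int ↦ !Int
        +{err,done,retry} ↦ &{err,done,retry}  (internal→external)
          • err:
            ?Unit ↦ !Unit
              Y self-dual
          • done:
            +{data,retry} ↦ &{data,retry}  (internal→external)
              • data:
                end self-dual
              • retry:
                Y self-dual
          • retry:
            !Str ↦ ?Str
              end self-dual
    • more:
      +{ok,retry} ↦ &{ok,retry}  (internal→external)
        • ok:
          ?Int ↦ !Int
            ?Bool ↦ !Bool
              Y self-dual
        • retry:
          !Bool ↦ ?Bool
            +{ok,data} ↦ &{ok,data}  (internal→external)
              • ok:
                end self-dual
              • data:
                end self-dual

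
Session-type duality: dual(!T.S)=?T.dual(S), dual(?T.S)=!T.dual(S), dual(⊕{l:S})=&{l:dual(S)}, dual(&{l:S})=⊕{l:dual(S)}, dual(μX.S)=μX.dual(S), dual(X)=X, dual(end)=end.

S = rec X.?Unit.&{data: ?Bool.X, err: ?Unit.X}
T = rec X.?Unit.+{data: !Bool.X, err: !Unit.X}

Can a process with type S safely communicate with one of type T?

rec X vs rec X  ✓ (rec unchanged)
  ?Unit vs ?Unit  ✗ same direction on both sides — not dual

NO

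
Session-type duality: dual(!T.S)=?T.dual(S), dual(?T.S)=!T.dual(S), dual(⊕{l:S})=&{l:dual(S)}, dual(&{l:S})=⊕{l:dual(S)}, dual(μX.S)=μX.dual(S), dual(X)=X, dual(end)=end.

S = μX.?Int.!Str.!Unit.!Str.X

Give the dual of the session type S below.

μX → μX  (rec unchanged)
  ?Int → !Int
    !Str → ?Str
      !Unit → ?Unit
        !Str → ?Str
          X self-dual

μX.!Int.?Str.?Unit.?Str.X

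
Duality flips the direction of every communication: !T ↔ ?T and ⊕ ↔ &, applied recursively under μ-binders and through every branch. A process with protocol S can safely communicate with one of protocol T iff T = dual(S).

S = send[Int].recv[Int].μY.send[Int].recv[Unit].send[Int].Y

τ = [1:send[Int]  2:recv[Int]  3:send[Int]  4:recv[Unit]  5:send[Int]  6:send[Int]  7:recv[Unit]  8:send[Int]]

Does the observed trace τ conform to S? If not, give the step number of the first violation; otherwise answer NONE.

NONE

@1 send[Int]  ok  state: recv[Int].μY.…
@2 recv[Int]  ok  state: μY.…
@3 send[Int]  ok  state: recv[Unit].send[Int].μY.…
@4 recv[Unit]  ok  state: send[Int].μY.…
@5 send[Int]  ok  state: μY.…
@6 send[Int]  ok  state: recv[Unit].send[Int].μY.…
@7 recv[Unit]  ok  state: send[Int].μY.…
@8 send[Int]  ok  state: μY.…
trace exhausted — no violation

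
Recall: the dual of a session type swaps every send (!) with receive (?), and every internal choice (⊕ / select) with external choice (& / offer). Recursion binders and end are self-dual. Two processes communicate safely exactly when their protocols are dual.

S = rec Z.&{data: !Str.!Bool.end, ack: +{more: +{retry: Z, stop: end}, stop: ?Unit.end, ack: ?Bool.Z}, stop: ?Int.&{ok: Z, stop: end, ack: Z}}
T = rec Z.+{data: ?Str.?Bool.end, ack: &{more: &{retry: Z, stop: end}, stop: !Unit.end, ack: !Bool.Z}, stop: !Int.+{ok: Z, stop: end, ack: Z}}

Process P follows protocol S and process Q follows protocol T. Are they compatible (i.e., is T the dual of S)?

YES

rec Z | rec Z  ✓ (binder kept)
  &{data,ack,stop} | +{data,ack,stop}  ✓ label sets agree
    [data]
      !Str | ?Str  ✓
        !Bool | ?Bool  ✓
          end | end  ✓
    [ack]
      +{more,stop,ack} | &{more,stop,ack}  ✓ label sets agree
        [more]
          +{retry,stop} | &{retry,stop}  ✓ label sets agree
            [retry]
              Z | Z  ✓
            [stop]
              end | end  ✓
        [stop]
          ?Unit | !Unit  ✓
            end | end  ✓
        [ack]
          ?Bool | !Bool  ✓
            Z | Z  ✓
    [stop]
      ?Int | !Int  ✓
        &{ok,stop,ack} | +{ok,stop,ack}  ✓ label sets agree
          [ok]
            Z | Z  ✓
          [stop]
            end | end  ✓
          [ack]
            Z | Z  ✓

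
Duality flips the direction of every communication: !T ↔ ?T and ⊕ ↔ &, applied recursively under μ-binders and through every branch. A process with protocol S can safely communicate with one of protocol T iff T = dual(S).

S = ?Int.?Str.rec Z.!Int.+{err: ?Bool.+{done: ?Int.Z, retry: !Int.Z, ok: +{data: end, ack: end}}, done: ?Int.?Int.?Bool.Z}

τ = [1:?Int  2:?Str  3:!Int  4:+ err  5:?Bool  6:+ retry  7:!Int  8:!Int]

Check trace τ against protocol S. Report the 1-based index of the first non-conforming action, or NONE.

NONE

@1 ?Int  match  now at ?Str.rec Z.…
@2 ?Str  match  now at rec Z.…
@3 !Int  match  now at +{err: ?Bool.+{done: ?Int.rec Z.…, retry: !Int.rec Z.…, ok: +{data: end, ack: end}}, done: ?Int.?Int.?Bool.rec Z.…}
@4 + err  match  now at ?Bool.+{done: ?Int.rec Z.…, retry: !Int.rec Z.…, ok: +{data: end, ack: end}}
@5 ?Bool  match  now at +{done: ?Int.rec Z.…, retry: !Int.rec Z.…, ok: +{data: end, ack: end}}
@6 + retry  match  now at !Int.rec Z.…
@7 !Int  match  now at rec Z.…
@8 !Int  match  now at +{err: ?Bool.+{done: ?Int.rec Z.…, retry: !Int.rec Z.…, ok: +{data: end, ack: end}}, done: ?Int.?Int.?Bool.rec Z.…}
trace exhausted — no violation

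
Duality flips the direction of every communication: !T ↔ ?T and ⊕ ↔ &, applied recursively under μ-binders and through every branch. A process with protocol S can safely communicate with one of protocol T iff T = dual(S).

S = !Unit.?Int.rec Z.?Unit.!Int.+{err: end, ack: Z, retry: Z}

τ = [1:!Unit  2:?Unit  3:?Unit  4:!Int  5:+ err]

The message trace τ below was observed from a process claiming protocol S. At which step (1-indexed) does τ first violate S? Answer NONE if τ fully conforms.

@1 !Unit  ok  now at ?Int.rec Z.…
@2 got ?Unit, protocol expects ?Int  ✗

2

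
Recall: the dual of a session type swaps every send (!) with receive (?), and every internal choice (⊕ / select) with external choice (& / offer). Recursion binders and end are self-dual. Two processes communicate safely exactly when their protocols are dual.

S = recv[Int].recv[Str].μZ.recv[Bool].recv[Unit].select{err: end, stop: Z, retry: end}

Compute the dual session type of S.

recv[Int] → send[Int]
  recv[Str] → send[Str]
    μZ → μZ  (μ self-dual)
      recv[Bool] → send[Bool]
        recv[Unit] → send[Unit]
          select{err,stop,retry} → offer{err,stop,retry}  (internal→external)
            [err]
              dual(end) = end
            [stop]
              dual(Z) = Z
            [retry]
              dual(end) = end

send[Int].send[Str].μZ.send[Bool].send[Unit].offer{err: end, stop: Z, retry: end}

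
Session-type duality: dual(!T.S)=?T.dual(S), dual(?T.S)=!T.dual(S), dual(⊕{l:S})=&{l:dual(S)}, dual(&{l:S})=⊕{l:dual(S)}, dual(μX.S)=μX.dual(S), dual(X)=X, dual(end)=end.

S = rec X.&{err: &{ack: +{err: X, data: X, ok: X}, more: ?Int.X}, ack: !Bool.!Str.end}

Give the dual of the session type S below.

rec X.+{err: +{ack: &{err: X, data: X, ok: X}, more: !Int.X}, ack: ?Bool.?Str.end}

rec X → rec X  (binder kept)
  &{err,ack} → +{err,ack}  (offer→select)
    case err:
      &{ack,more} → +{ack,more}  (offer→select)
        case ack:
          +{err,data,ok} → &{err,data,ok}  (internal→external)
            case err:
              X ↦ X
            case data:
              X ↦ X
            case ok:
              X ↦ X
        case more:
          ?Int → !Int
            X ↦ X
    case ack:
      !Bool → ?Bool
        !Str → ?Str
          end ↦ end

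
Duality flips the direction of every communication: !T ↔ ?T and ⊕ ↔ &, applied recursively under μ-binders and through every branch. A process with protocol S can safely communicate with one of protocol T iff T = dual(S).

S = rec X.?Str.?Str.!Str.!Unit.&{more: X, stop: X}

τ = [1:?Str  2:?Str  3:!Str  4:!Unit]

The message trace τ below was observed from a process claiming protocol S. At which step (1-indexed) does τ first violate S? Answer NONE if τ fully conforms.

step 1: ?Str  ✓  now at ?Str.!Str.!Unit.&{more: rec X.…, stop: rec X.…}
step 2: ?Str  ✓  now at !Str.!Unit.&{more: rec X.…, stop: rec X.…}
step 3: !Str  ✓  now at !Unit.&{more: rec X.…, stop: rec X.…}
step 4: !Unit  ✓  now at &{more: rec X.…, stop: rec X.…}
all 4 steps conform

NONE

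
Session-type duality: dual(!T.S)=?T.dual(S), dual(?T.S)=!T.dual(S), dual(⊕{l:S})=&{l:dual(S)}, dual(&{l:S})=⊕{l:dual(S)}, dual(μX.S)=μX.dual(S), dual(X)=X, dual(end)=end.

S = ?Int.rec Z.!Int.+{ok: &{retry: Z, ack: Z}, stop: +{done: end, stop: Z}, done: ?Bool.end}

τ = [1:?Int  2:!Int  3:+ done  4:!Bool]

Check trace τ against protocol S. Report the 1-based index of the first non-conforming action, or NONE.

step 1: ?Int  match  residual = rec Z.…
step 2: !Int  match  residual = +{ok: &{retry: rec Z.…, ack: rec Z.…}, stop: +{done: end, stop: rec Z.…}, done: ?Bool.end}
step 3: + done  match  residual = ?Bool.end
step 4: got !Bool, protocol expects ?Bool  ✗

4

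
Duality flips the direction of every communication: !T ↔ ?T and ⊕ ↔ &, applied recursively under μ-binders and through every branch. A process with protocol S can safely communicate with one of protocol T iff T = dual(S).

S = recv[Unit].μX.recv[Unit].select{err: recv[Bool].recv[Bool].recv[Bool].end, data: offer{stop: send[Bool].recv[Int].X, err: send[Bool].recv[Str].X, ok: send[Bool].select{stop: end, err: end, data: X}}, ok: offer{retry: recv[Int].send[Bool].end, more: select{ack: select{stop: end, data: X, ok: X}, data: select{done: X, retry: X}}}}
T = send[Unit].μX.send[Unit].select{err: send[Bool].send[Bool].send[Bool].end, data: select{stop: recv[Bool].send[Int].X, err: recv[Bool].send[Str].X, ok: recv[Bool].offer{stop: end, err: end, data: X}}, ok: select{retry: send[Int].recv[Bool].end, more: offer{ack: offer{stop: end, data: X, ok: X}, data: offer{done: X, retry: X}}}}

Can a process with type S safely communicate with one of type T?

NO

recv[Unit] ‖ send[Unit]  ✓
  μX ‖ μX  ✓ (μ self-dual)
    recv[Unit] ‖ send[Unit]  ✓
      select{err,data,ok} ‖ select{err,data,ok}  ✗ choice polarity not flipped — not dual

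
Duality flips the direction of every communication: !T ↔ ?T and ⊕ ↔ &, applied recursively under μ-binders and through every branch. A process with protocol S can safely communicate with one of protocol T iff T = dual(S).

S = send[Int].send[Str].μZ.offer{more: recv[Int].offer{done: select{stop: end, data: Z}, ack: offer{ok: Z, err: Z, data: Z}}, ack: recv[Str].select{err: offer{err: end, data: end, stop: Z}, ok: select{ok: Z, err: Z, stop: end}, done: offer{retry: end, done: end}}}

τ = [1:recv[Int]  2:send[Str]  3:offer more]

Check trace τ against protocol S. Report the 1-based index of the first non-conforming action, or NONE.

[1] got recv[Int], protocol expects send[Int]  ✗

1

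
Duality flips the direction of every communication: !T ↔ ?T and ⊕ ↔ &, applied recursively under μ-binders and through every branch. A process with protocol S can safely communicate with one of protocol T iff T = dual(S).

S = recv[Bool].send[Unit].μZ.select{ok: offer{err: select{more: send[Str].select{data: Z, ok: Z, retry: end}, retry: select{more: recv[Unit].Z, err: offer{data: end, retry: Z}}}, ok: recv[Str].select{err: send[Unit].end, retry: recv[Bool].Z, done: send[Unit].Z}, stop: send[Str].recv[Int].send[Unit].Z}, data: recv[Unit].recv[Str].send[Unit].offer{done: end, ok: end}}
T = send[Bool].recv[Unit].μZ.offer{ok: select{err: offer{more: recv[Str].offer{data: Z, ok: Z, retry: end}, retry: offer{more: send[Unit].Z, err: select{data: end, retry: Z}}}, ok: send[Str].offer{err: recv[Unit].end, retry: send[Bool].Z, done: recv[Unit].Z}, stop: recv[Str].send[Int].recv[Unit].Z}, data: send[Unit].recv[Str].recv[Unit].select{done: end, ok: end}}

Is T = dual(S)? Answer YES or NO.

NO

recv[Bool] ‖ send[Bool]  ok
  send[Unit] ‖ recv[Unit]  ok
    μZ ‖ μZ  ok (rec unchanged)
      select{ok,data} ‖ offer{ok,data}  ok labels match
        case ok:
          offer{err,ok,stop} ‖ select{err,ok,stop}  ok labels match
            case err:
              select{more,retry} ‖ offer{more,retry}  ok labels match
                case more:
                  send[Str] ‖ recv[Str]  ok
                    select{data,ok,retry} ‖ offer{data,ok,retry}  ok labels match
                      case data:
                        Z ‖ Z  ok
                      case ok:
                        Z ‖ Z  ok
                      case retry:
                        end ‖ end  ok
                case retry:
                  select{more,err} ‖ offer{more,err}  ok labels match
                    case more:
                      recv[Unit] ‖ send[Unit]  ok
                        Z ‖ Z  ok
                    case err:
                      offer{data,retry} ‖ select{data,retry}  ok labels match
                        case data:
                          end ‖ end  ok
                        case retry:
                          Z ‖ Z  ok
            case ok:
              recv[Str] ‖ send[Str]  ok
                select{err,retry,done} ‖ offer{err,retry,done}  ok labels match
                  case err:
                    send[Unit] ‖ recv[Unit]  ok
                      end ‖ end  ok
                  case retry:
                    recv[Bool] ‖ send[Bool]  ok
                      Z ‖ Z  ok
                  case done:
                    send[Unit] ‖ recv[Unit]  ok
                      Z ‖ Z  ok
            case stop:
              send[Str] ‖ recv[Str]  ok
                recv[Int] ‖ send[Int]  ok
                  send[Unit] ‖ recv[Unit]  ok
                    Z ‖ Z  ok
        case data:
          recv[Unit] ‖ send[Unit]  ok
            recv[Str] ‖ recv[Str]  ✗ same direction on both sides — not dual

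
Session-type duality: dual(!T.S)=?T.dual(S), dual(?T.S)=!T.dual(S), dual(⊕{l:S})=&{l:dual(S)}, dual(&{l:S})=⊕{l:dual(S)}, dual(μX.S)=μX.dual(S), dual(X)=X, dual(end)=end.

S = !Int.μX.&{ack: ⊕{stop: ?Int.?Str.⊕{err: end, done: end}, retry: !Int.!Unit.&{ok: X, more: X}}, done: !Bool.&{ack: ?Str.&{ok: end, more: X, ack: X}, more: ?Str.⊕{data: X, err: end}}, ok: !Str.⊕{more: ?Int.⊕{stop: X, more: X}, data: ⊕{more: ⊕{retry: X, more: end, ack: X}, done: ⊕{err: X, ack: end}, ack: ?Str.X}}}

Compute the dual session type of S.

!Int ↦ ?Int
  μX ↦ μX  (rec unchanged)
    &{ack,done,ok} ↦ ⊕{ack,done,ok}  (offer→select)
      case ack:
        ⊕{stop,retry} ↦ &{stop,retry}  (⊕→&)
          case stop:
            ?Int ↦ !Int
              ?Str ↦ !Str
                ⊕{err,done} ↦ &{err,done}  (⊕→&)
                  case err:
                    dual(end) = end
                  case done:
                    dual(end) = end
          case retry:
            !Int ↦ ?Int
              !Unit ↦ ?Unit
                &{ok,more} ↦ ⊕{ok,more}  (offer→select)
                  case ok:
                    dual(X) = X
                  case more:
                    dual(X) = X
      case done:
        !Bool ↦ ?Bool
          &{ack,more} ↦ ⊕{ack,more}  (offer→select)
            case ack:
              ?Str ↦ !Str
                &{ok,more,ack} ↦ ⊕{ok,more,ack}  (offer→select)
                  case ok:
                    dual(end) = end
                  case more:
                    dual(X) = X
                  case ack:
                    dual(X) = X
            case more:
              ?Str ↦ !Str
                ⊕{data,err} ↦ &{data,err}  (⊕→&)
                  case data:
                    dual(X) = X
                  case err:
                    dual(end) = end
      case ok:
        !Str ↦ ?Str
          ⊕{more,data} ↦ &{more,data}  (⊕→&)
            case more:
              ?Int ↦ !Int
                ⊕{stop,more} ↦ &{stop,more}  (⊕→&)
                  case stop:
                    dual(X) = X
                  case more:
                    dual(X) = X
            case data:
              ⊕{more,done,ack} ↦ &{more,done,ack}  (⊕→&)
                case more:
                  ⊕{retry,more,ack} ↦ &{retry,more,ack}  (⊕→&)
                    case retry:
                      dual(X) = X
                    case more:
                      dual(end) = end
                    case ack:
                      dual(X) = X
                case done:
                  ⊕{err,ack} ↦ &{err,ack}  (⊕→&)
                    case err:
                      dual(X) = X
                    case ack:
                      dual(end) = end
                case ack:
                  ?Str ↦ !Str
                    dual(X) = X

?Int.μX.⊕{ack: &{stop: !Int.!Str.&{err: end, done: end}, retry: ?Int.?Unit.⊕{ok: X, more: X}}, done: ?Bool.⊕{ack: !Str.⊕{ok: end, more: X, ack: X}, more: !Str.&{data: X, err: end}}, ok: ?Str.&{more: !Int.&{stop: X, more: X}, data: &{more: &{retry: X, more: end, ack: X}, done: &{err: X, ack: end}, ack: !Str.X}}}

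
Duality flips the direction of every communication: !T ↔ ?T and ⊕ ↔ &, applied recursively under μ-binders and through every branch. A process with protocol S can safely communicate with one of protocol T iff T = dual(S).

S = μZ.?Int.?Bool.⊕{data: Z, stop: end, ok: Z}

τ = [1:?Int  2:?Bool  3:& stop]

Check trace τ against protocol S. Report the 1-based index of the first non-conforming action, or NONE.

3

step 1: ?Int  match  cont: ?Bool.⊕{data: μZ.…, stop: end, ok: μZ.…}
step 2: ?Bool  match  cont: ⊕{data: μZ.…, stop: end, ok: μZ.…}
step 3: got & stop, protocol expects ⊕ data or ⊕ stop or ⊕ ok  ✗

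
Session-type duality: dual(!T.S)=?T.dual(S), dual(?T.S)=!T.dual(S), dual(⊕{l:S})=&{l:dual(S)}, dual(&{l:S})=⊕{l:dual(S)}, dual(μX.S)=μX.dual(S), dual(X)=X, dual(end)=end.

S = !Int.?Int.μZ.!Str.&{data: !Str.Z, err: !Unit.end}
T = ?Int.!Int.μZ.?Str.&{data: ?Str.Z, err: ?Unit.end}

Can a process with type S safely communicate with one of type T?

!Int vs ?Int  match
  ?Int vs !Int  match
    μZ vs μZ  match (rec unchanged)
      !Str vs ?Str  match
        &{data,err} vs &{data,err}  ✗ choice polarity not flipped — not dual

NO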